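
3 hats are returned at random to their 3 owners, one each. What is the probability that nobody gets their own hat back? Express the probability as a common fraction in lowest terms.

1/3

There are 3! = 6 assignments.
By inclusion-exclusion, assignments with no fixed points: C(3,0)·3! − C(3,1)·2! + C(3,2)·1! − C(3,3)·0! = 2.
Probability = 2/6 = 1/3.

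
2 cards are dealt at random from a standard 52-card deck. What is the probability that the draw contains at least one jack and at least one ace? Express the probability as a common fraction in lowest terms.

8/663

There are C(52,2) = 1326 possible draws.
By inclusion-exclusion on the complements, draws missing all jacks or all aces: C(48,2) + C(48,2) − C(44,2) = 1128 + 1128 − 946 = 1310.
So draws with at least one of each: 1326 − 1310 = 16, probability 16/1326 = 8/663.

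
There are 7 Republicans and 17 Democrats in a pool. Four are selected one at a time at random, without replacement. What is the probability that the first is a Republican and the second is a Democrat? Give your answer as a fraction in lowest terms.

119/552

Multiply the conditional probabilities at each draw: 7/24 · 17/23 = 119/552.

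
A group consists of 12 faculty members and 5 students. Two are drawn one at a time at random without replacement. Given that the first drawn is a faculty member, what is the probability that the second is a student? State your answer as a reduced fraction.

After removing one faculty member, 16 remain: 11 faculty members and 5 students.
So the probability the next is a student is 5/16.

5/16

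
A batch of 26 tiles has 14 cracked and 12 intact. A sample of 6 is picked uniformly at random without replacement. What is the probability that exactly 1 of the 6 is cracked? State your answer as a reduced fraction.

There are C(26,6) = 230230 ways to choose 6 from 26.
Selections with exactly 1 cracked: choose 1 of the 14 cracked and 5 of the 12 intact, C(14,1)·C(12,5) = 14·792 = 11088.
Probability = 11088/230230 = 72/1495.

72/1495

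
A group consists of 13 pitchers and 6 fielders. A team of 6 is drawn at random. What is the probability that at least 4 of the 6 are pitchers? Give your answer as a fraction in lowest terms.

6721/9044

Total selections: C(19,6) = 27132.
Favorable selections (at least 4 pitchers): C(13,4)·C(6,2) + C(13,5)·C(6,1) + C(13,6)·C(6,0) = 10725 + 7722 + 1716 = 20163.
Probability = 20163/27132 = 6721/9044.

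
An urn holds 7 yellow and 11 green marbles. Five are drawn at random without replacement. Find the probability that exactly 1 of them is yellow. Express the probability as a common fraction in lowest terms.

55/204

The sample space is all 5-subsets of the 18: C(18,5) = 8568.
Selections with exactly 1 yellow: choose 1 of the 7 yellow and 4 of the 11 green, C(7,1)·C(11,4) = 7·330 = 2310.
Probability = 2310/8568 = 55/204.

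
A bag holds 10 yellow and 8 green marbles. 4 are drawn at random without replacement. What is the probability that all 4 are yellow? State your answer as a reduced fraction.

7/102

There are C(18,4) = 3060 possible selections.
Selections with all yellow: C(10,4) = 210.
Probability = 210/3060 = 7/102.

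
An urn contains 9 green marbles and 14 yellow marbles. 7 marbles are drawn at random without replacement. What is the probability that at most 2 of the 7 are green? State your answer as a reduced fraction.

3107/7429

There are C(23,7) = 245157 ways to choose the 7.
Favorable selections (at most 2 green): C(9,0)·C(14,7) + C(9,1)·C(14,6) + C(9,2)·C(14,5) = 3432 + 27027 + 72072 = 102531.
Probability = 102531/245157 = 3107/7429.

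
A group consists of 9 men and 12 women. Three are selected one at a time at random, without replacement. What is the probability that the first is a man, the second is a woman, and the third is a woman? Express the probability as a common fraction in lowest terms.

99/665

Multiply the conditional probabilities at each draw: 9/21 · 12/20 · 11/19 = 1188/7980 = 99/665.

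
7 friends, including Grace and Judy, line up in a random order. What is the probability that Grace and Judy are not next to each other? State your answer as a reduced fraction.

There are 7! = 5040 arrangements.
Arrangements with Grace and Judy adjacent: 2·6! = 1440.
So not adjacent: 5040 − 1440 = 3600, probability 3600/5040 = 5/7.

5/7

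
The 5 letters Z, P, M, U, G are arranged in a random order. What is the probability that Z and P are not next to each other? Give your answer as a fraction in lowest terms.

3/5

There are 5! = 120 arrangements.
Arrangements with Z and P adjacent: 2·4! = 48.
So not adjacent: 120 − 48 = 72, probability 72/120 = 3/5.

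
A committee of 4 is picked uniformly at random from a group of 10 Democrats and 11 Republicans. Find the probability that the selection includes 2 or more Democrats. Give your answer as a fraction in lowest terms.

There are C(21,4) = 5985 ways to choose the 4.
Favorable selections (2 or more Democrats): C(10,2)·C(11,2) + C(10,3)·C(11,1) + C(10,4)·C(11,0) = 2475 + 1320 + 210 = 4005.
Probability = 4005/5985 = 89/133.

89/133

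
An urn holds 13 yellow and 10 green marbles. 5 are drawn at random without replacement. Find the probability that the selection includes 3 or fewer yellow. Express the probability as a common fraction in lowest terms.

There are C(23,5) = 33649 ways to choose the 5.
Count the complement (more than 3 yellow): C(13,4)·C(10,1) + C(13,5)·C(10,0) = 7150 + 1287 = 8437.
Probability = 1 − 8437/33649 = 25212/33649 = 2292/3059.

2292/3059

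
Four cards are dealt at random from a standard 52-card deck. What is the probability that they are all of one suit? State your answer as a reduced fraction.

There are C(52,4) = 270725 possible 4-card hands.
Hands of one suit: 4 suits × C(13,4) = 4·715 = 2860.
Probability = 2860/270725 = 44/4165.

44/4165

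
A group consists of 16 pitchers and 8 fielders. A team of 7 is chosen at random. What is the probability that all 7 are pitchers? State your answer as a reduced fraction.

130/3933

There are C(24,7) = 346104 possible selections.
Selections with all pitchers: C(16,7) = 11440.
Probability = 11440/346104 = 130/3933.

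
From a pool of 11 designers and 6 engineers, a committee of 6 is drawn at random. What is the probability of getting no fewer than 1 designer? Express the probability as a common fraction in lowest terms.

12375/12376

There are C(17,6) = 12376 ways to choose the 6.
The complement is all 6 are engineers: C(6,6) = 1.
Probability = 1 − 1/12376 = 12375/12376.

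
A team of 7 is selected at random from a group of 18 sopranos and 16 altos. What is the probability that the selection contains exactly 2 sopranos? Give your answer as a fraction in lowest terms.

2457/19778

There are C(34,7) = 5379616 ways to choose 7 from 34.
Selections with exactly 2 sopranos: choose 2 of the 18 sopranos and 5 of the 16 altos, C(18,2)·C(16,5) = 153·4368 = 668304.
Probability = 668304/5379616 = 2457/19778.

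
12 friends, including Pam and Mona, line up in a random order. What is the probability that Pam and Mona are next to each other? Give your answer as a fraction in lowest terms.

1/6

There are 12! = 479001600 arrangements.
Treat Pam and Mona as a block: 11! arrangements of the blocks × 2 orders within the block = 2·39916800 = 79833600.
Probability = 79833600/479001600 = 1/6.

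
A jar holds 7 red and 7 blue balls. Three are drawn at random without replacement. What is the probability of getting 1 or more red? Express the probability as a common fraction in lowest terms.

47/52

There are C(14,3) = 364 ways to choose the 3.
The complement is all 3 are blue: C(7,3) = 35.
Probability = 1 − 35/364 = 329/364 = 47/52.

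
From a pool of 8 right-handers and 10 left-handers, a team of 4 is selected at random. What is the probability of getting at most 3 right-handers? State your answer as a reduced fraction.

Total selections: C(18,4) = 3060.
The complement is exactly 4 right-handers: C(8,4)·C(10,0) = 70.
Probability = 1 − 70/3060 = 2990/3060 = 299/306.

299/306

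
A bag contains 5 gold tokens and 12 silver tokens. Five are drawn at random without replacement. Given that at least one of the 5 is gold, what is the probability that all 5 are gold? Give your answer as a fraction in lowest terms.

Work in counts. Selections with at least one gold: C(17,5) − C(12,5) = 6188 − 792 = 5396.
Of those, selections where all 5 are gold: C(5,5) = 1.
Conditional probability = 1/5396.

1/5396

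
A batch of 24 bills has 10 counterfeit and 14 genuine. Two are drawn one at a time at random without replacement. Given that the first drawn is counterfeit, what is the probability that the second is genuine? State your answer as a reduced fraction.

14/23

After removing one counterfeit, 23 remain: 9 counterfeit and 14 genuine.
So the probability the next is genuine is 14/23.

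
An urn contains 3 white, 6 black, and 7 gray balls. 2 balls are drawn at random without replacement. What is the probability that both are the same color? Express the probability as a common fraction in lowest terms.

13/40

There are C(16,2) = 120 ways to draw 2 balls.
All same color: C(3,2) + C(6,2) + C(7,2) = 3 + 15 + 21 = 39.
Probability = 39/120 = 13/40.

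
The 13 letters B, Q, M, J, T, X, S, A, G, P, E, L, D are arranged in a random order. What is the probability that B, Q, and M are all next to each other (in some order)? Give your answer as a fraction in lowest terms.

1/26

There are 13! = 6227020800 arrangements.
Treat the three as one block: 11! placements × 3! orders within the block = 39916800·6 = 239500800.
Probability = 239500800/6227020800 = 1/26.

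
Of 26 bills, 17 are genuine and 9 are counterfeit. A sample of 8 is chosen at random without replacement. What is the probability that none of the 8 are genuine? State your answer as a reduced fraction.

There are C(26,8) = 1562275 possible selections.
Selections with no genuine (all counterfeit): C(9,8) = 9.
Probability = 9/1562275.

9/1562275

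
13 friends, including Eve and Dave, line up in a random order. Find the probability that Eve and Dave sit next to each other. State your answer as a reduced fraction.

2/13

There are 13! = 6227020800 arrangements.
Treat Eve and Dave as a block: 12! arrangements of the blocks × 2 orders within the block = 2·479001600 = 958003200.
Probability = 958003200/6227020800 = 2/13.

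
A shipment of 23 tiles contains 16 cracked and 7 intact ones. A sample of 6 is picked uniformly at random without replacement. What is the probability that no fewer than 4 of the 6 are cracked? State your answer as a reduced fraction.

10972/14421

Total selections: C(23,6) = 100947.
Favorable selections (no fewer than 4 cracked): C(16,4)·C(7,2) + C(16,5)·C(7,1) + C(16,6)·C(7,0) = 38220 + 30576 + 8008 = 76804.
Probability = 76804/100947 = 10972/14421.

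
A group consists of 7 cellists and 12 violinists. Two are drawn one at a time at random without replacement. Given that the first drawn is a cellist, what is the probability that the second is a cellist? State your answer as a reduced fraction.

After removing one cellist, 18 remain: 6 cellists and 12 violinists.
So the probability the next is a cellist is 6/18 = 1/3.

1/3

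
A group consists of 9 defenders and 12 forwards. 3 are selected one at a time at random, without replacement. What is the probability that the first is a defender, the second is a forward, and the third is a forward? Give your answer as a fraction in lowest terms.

Multiply the conditional probabilities at each draw: 9/21 · 12/20 · 11/19 = 1188/7980 = 99/665.

99/665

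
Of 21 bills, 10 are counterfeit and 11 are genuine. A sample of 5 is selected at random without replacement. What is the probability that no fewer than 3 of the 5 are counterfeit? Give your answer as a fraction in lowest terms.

Total selections: C(21,5) = 20349.
Favorable selections (no fewer than 3 counterfeit): C(10,3)·C(11,2) + C(10,4)·C(11,1) + C(10,5)·C(11,0) = 6600 + 2310 + 252 = 9162.
Probability = 9162/20349 = 1018/2261.

1018/2261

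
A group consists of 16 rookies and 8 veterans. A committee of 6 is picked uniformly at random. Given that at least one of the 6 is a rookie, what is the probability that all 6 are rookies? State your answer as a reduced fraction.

Work in counts. Selections with at least one rookie: C(24,6) − C(8,6) = 134596 − 28 = 134568.
Of those, selections where all 6 are rookies: C(16,6) = 8008.
Conditional probability = 8008/134568 = 143/2403.

143/2403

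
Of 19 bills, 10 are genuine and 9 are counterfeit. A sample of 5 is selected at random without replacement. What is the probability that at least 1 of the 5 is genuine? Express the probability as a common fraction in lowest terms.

639/646

There are C(19,5) = 11628 ways to choose the 5.
Favorable selections (at least 1 genuine): C(10,1)·C(9,4) + C(10,2)·C(9,3) + C(10,3)·C(9,2) + C(10,4)·C(9,1) + C(10,5)·C(9,0) = 1260 + 3780 + 4320 + 1890 + 252 = 11502.
Probability = 11502/11628 = 639/646.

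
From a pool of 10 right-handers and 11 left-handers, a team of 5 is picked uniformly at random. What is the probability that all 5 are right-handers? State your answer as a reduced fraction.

4/323

There are C(21,5) = 20349 possible selections.
Selections with all right-handers: C(10,5) = 252.
Probability = 252/20349 = 4/323.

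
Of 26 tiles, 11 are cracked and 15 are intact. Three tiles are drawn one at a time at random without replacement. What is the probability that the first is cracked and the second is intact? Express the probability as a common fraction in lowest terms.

33/130

Multiply the conditional probabilities at each draw: 11/26 · 15/25 = 165/650 = 33/130.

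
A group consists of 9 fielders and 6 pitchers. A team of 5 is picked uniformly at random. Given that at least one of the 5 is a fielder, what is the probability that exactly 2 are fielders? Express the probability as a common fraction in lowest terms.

Work in counts. Selections with at least one fielder: C(15,5) − C(6,5) = 3003 − 6 = 2997.
Of those, selections where exactly 2 are fielders: C(9,2)·C(6,3) = 36·20 = 720.
Conditional probability = 720/2997 = 80/333.

80/333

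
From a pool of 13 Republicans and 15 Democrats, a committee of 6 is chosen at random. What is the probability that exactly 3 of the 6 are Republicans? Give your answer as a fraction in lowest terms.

143/414

Total number of selections: C(28,6) = 376740.
Selections with exactly 3 Republicans: choose 3 of the 13 Republicans and 3 of the 15 Democrats, C(13,3)·C(15,3) = 286·455 = 130130.
Probability = 130130/376740 = 143/414.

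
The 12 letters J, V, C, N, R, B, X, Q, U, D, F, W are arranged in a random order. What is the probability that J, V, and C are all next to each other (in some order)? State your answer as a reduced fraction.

There are 12! = 479001600 arrangements.
Treat the three as one block: 10! placements × 3! orders within the block = 3628800·6 = 21772800.
Probability = 21772800/479001600 = 1/22.

1/22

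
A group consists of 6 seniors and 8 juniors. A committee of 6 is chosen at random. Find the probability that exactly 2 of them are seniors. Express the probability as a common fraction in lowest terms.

There are C(14,6) = 3003 ways to choose 6 from 14.
Selections with exactly 2 seniors: choose 2 of the 6 seniors and 4 of the 8 juniors, C(6,2)·C(8,4) = 15·70 = 1050.
Probability = 1050/3003 = 50/143.

50/143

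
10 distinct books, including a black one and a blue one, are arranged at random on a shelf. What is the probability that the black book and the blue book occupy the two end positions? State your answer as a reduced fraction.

1/45

There are 10! = 3628800 arrangements.
Place the black book and the blue book at the ends in 2 ways, arrange the remaining 8 in 8! = 40320 ways: 2·40320 = 80640.
Probability = 80640/3628800 = 1/45.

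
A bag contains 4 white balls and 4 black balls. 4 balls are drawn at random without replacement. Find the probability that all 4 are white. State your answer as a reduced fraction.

1/70

There are C(8,4) = 70 possible selections.
Selections with all white: C(4,4) = 1.
Probability = 1/70.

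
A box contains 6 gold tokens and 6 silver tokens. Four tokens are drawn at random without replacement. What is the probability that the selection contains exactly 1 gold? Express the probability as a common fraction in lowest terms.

The sample space is all 4-subsets of the 12: C(12,4) = 495.
Selections with exactly 1 gold: choose 1 of the 6 gold and 3 of the 6 silver, C(6,1)·C(6,3) = 6·20 = 120.
Probability = 120/495 = 8/33.

8/33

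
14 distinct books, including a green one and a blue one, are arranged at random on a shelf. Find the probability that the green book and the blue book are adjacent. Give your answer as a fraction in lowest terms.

There are 14! = 87178291200 arrangements.
Treat the green book and the blue book as a block: 13! arrangements of the blocks × 2 orders within the block = 2·6227020800 = 12454041600.
Probability = 12454041600/87178291200 = 1/7.

1/7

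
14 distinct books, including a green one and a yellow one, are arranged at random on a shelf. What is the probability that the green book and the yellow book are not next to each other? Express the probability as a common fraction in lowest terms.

There are 14! = 87178291200 arrangements.
Arrangements with the green book and the yellow book adjacent: 2·13! = 12454041600.
So not adjacent: 87178291200 − 12454041600 = 74724249600, probability 74724249600/87178291200 = 6/7.

6/7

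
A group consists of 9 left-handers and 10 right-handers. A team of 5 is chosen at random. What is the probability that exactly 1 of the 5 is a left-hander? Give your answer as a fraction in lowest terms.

Total number of selections: C(19,5) = 11628.
Selections with exactly 1 left-hander: choose 1 of the 9 left-handers and 4 of the 10 right-handers, C(9,1)·C(10,4) = 9·210 = 1890.
Probability = 1890/11628 = 105/646.

105/646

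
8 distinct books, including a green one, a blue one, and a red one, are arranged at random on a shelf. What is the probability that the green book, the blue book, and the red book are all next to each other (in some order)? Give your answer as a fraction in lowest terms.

There are 8! = 40320 arrangements.
Treat the three as one block: 6! placements × 3! orders within the block = 720·6 = 4320.
Probability = 4320/40320 = 3/28.

3/28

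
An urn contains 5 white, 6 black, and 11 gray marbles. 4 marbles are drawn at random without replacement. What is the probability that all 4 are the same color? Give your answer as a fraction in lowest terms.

There are C(22,4) = 7315 ways to draw 4 marbles.
All same color: C(5,4) + C(6,4) + C(11,4) = 5 + 15 + 330 = 350.
Probability = 350/7315 = 10/209.

10/209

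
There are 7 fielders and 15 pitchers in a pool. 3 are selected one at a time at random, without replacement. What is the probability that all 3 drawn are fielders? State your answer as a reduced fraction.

Multiply the conditional probabilities at each draw: 7/22 · 6/21 · 5/20 = 210/9240 = 1/44.

1/44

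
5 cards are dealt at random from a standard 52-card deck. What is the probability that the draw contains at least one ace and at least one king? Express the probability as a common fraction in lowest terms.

6509/64974

There are C(52,5) = 2598960 possible draws.
By inclusion-exclusion on the complements, draws missing all aces or all kings: C(48,5) + C(48,5) − C(44,5) = 1712304 + 1712304 − 1086008 = 2338600.
So draws with at least one of each: 2598960 − 2338600 = 260360, probability 260360/2598960 = 6509/64974.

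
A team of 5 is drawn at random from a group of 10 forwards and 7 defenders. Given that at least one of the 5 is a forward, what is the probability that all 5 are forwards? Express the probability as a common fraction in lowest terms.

Work in counts. Selections with at least one forward: C(17,5) − C(7,5) = 6188 − 21 = 6167.
Of those, selections where all 5 are forwards: C(10,5) = 252.
Conditional probability = 252/6167 = 36/881.

36/881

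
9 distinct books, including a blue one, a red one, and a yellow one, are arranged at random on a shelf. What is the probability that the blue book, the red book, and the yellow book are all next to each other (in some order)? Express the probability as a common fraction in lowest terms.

1/12

There are 9! = 362880 arrangements.
Treat the three as one block: 7! placements × 3! orders within the block = 5040·6 = 30240.
Probability = 30240/362880 = 1/12.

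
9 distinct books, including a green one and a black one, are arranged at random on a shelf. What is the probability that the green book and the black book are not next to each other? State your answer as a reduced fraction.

There are 9! = 362880 arrangements.
Arrangements with the green book and the black book adjacent: 2·8! = 80640.
So not adjacent: 362880 − 80640 = 282240, probability 282240/362880 = 7/9.

7/9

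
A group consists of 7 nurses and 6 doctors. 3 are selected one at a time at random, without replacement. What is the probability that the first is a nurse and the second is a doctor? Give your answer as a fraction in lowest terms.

Multiply the conditional probabilities at each draw: 7/13 · 6/12 = 42/156 = 7/26.

7/26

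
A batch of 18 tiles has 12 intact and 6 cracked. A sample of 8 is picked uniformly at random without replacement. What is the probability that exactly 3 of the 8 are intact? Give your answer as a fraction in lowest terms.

20/663

Total number of selections: C(18,8) = 43758.
Selections with exactly 3 intact: choose 3 of the 12 intact and 5 of the 6 cracked, C(12,3)·C(6,5) = 220·6 = 1320.
Probability = 1320/43758 = 20/663.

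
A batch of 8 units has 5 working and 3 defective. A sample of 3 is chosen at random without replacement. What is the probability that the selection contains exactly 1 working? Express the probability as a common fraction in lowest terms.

15/56

The sample space is all 3-subsets of the 8: C(8,3) = 56.
Selections with exactly 1 working: choose 1 of the 5 working and 2 of the 3 defective, C(5,1)·C(3,2) = 5·3 = 15.
Probability = 15/56.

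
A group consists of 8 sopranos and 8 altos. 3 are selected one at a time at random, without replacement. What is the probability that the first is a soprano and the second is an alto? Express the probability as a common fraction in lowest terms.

4/15

Multiply the conditional probabilities at each draw: 8/16 · 8/15 = 64/240 = 4/15.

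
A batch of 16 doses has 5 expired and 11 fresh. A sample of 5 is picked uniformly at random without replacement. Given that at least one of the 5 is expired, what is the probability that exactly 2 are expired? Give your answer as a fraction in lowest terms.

Work in counts. Selections with at least one expired: C(16,5) − C(11,5) = 4368 − 462 = 3906.
Of those, selections where exactly 2 are expired: C(5,2)·C(11,3) = 10·165 = 1650.
Conditional probability = 1650/3906 = 275/651.

275/651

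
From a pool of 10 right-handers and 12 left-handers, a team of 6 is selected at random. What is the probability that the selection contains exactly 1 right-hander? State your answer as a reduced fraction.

Total number of selections: C(22,6) = 74613.
Selections with exactly 1 right-hander: choose 1 of the 10 right-handers and 5 of the 12 left-handers, C(10,1)·C(12,5) = 10·792 = 7920.
Probability = 7920/74613 = 240/2261.

240/2261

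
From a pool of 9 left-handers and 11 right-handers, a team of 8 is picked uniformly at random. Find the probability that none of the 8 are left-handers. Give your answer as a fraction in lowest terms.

11/8398

There are C(20,8) = 125970 possible selections.
Selections with no left-handers (all right-handers): C(11,8) = 165.
Probability = 165/125970 = 11/8398.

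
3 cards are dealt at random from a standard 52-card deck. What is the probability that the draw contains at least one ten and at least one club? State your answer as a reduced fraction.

33/260

There are C(52,3) = 22100 possible draws.
By inclusion-exclusion on the complements, draws missing all tens or all clubs: C(48,3) + C(39,3) − C(36,3) = 17296 + 9139 − 7140 = 19295.
So draws with at least one of each: 22100 − 19295 = 2805, probability 2805/22100 = 33/260.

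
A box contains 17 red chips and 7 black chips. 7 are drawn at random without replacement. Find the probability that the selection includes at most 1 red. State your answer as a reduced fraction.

Total selections: C(24,7) = 346104.
Favorable selections (at most 1 red): C(17,0)·C(7,7) + C(17,1)·C(7,6) = 1 + 119 = 120.
Probability = 120/346104 = 5/14421.

5/14421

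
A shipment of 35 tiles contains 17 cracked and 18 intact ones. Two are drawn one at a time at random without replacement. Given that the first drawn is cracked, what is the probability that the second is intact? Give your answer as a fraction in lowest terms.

After removing one cracked, 34 remain: 16 cracked and 18 intact.
So the probability the next is intact is 18/34 = 9/17.

9/17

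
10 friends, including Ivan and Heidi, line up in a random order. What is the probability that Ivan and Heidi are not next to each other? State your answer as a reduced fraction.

4/5

There are 10! = 3628800 arrangements.
Arrangements with Ivan and Heidi adjacent: 2·9! = 725760.
So not adjacent: 3628800 − 725760 = 2903040, probability 2903040/3628800 = 4/5.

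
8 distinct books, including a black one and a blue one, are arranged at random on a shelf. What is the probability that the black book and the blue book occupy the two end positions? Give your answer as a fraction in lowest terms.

There are 8! = 40320 arrangements.
Place the black book and the blue book at the ends in 2 ways, arrange the remaining 6 in 6! = 720 ways: 2·720 = 1440.
Probability = 1440/40320 = 1/28.

1/28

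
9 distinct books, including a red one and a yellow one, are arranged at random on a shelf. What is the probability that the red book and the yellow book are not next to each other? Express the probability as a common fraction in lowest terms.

7/9

There are 9! = 362880 arrangements.
Arrangements with the red book and the yellow book adjacent: 2·8! = 80640.
So not adjacent: 362880 − 80640 = 282240, probability 282240/362880 = 7/9.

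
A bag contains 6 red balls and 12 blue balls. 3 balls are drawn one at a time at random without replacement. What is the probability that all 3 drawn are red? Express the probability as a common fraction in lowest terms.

5/204

Multiply the conditional probabilities at each draw: 6/18 · 5/17 · 4/16 = 120/4896 = 5/204.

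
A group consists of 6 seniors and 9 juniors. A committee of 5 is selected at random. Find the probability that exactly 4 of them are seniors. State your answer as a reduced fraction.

The sample space is all 5-subsets of the 15: C(15,5) = 3003.
Selections with exactly 4 seniors: choose 4 of the 6 seniors and 1 of the 9 juniors, C(6,4)·C(9,1) = 15·9 = 135.
Probability = 135/3003 = 45/1001.

45/1001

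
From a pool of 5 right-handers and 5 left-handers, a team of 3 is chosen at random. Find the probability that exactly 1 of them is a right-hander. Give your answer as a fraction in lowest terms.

5/12

Total number of selections: C(10,3) = 120.
Selections with exactly 1 right-hander: choose 1 of the 5 right-handers and 2 of the 5 left-handers, C(5,1)·C(5,2) = 5·10 = 50.
Probability = 50/120 = 5/12.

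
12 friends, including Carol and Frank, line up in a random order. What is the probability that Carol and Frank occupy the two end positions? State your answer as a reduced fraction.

1/66

There are 12! = 479001600 arrangements.
Place Carol and Frank at the ends in 2 ways, arrange the remaining 10 in 10! = 3628800 ways: 2·3628800 = 7257600.
Probability = 7257600/479001600 = 1/66.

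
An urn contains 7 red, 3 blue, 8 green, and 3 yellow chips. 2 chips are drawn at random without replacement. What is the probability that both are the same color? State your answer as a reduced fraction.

There are C(21,2) = 210 ways to draw 2 chips.
All same color: C(7,2) + C(3,2) + C(8,2) + C(3,2) = 21 + 3 + 28 + 3 = 55.
Probability = 55/210 = 11/42.

11/42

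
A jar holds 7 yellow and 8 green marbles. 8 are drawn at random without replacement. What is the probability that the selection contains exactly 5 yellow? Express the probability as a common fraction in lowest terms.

392/2145

There are C(15,8) = 6435 ways to choose 8 from 15.
Selections with exactly 5 yellow: choose 5 of the 7 yellow and 3 of the 8 green, C(7,5)·C(8,3) = 21·56 = 1176.
Probability = 1176/6435 = 392/2145.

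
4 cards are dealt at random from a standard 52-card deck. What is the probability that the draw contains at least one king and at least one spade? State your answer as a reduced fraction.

52799/270725

There are C(52,4) = 270725 possible draws.
By inclusion-exclusion on the complements, draws missing all kings or all spades: C(48,4) + C(39,4) − C(36,4) = 194580 + 82251 − 58905 = 217926.
So draws with at least one of each: 270725 − 217926 = 52799, probability 52799/270725.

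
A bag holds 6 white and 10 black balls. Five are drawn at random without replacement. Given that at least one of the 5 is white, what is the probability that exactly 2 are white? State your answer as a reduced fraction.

Work in counts. Selections with at least one white: C(16,5) − C(10,5) = 4368 − 252 = 4116.
Of those, selections where exactly 2 are white: C(6,2)·C(10,3) = 15·120 = 1800.
Conditional probability = 1800/4116 = 150/343.

150/343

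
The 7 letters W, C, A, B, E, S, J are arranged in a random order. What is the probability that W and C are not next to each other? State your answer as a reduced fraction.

5/7

There are 7! = 5040 arrangements.
Arrangements with W and C adjacent: 2·6! = 1440.
So not adjacent: 5040 − 1440 = 3600, probability 3600/5040 = 5/7.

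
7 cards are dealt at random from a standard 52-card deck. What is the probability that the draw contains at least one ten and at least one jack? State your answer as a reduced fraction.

There are C(52,7) = 133784560 possible draws.
By inclusion-exclusion on the complements, draws missing all tens or all jacks: C(48,7) + C(48,7) − C(44,7) = 73629072 + 73629072 − 38320568 = 108937576.
So draws with at least one of each: 133784560 − 108937576 = 24846984, probability 24846984/133784560 = 3105873/16723070.

3105873/16723070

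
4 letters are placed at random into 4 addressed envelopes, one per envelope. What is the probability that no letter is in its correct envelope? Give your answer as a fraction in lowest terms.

There are 4! = 24 assignments.
By inclusion-exclusion, assignments with no fixed points: C(4,0)·4! − C(4,1)·3! + C(4,2)·2! − C(4,3)·1! + C(4,4)·0! = 9.
Probability = 9/24 = 3/8.

3/8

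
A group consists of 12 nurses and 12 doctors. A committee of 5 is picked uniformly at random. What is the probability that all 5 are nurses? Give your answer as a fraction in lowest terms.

There are C(24,5) = 42504 possible selections.
Selections with all nurses: C(12,5) = 792.
Probability = 792/42504 = 3/161.

3/161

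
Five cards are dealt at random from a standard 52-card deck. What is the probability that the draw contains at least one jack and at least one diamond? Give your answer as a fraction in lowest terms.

There are C(52,5) = 2598960 possible draws.
By inclusion-exclusion on the complements, draws missing all jacks or all diamonds: C(48,5) + C(39,5) − C(36,5) = 1712304 + 575757 − 376992 = 1911069.
So draws with at least one of each: 2598960 − 1911069 = 687891, probability 687891/2598960 = 229297/866320.

229297/866320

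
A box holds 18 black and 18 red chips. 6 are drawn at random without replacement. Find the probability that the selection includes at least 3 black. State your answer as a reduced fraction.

3203/4774

There are C(36,6) = 1947792 ways to choose the 6.
Count the complement (fewer than 3 black): C(18,0)·C(18,6) + C(18,1)·C(18,5) + C(18,2)·C(18,4) = 18564 + 154224 + 468180 = 640968.
Probability = 1 − 640968/1947792 = 1306824/1947792 = 3203/4774.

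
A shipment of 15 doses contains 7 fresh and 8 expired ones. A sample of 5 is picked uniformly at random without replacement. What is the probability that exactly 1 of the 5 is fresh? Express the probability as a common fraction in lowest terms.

The sample space is all 5-subsets of the 15: C(15,5) = 3003.
Selections with exactly 1 fresh: choose 1 of the 7 fresh and 4 of the 8 expired, C(7,1)·C(8,4) = 7·70 = 490.
Probability = 490/3003 = 70/429.

70/429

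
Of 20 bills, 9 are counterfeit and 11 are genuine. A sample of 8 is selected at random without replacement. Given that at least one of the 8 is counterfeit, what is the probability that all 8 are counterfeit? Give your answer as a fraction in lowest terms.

Work in counts. Selections with at least one counterfeit: C(20,8) − C(11,8) = 125970 − 165 = 125805.
Of those, selections where all 8 are counterfeit: C(9,8) = 9.
Conditional probability = 9/125805 = 3/41935.

3/41935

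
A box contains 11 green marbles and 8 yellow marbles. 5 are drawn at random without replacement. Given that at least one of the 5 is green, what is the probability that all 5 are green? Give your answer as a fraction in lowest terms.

21/526

Work in counts. Selections with at least one green: C(19,5) − C(8,5) = 11628 − 56 = 11572.
Of those, selections where all 5 are green: C(11,5) = 462.
Conditional probability = 462/11572 = 21/526.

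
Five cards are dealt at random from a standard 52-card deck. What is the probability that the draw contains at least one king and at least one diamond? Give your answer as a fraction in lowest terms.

229297/866320

There are C(52,5) = 2598960 possible draws.
By inclusion-exclusion on the complements, draws missing all kings or all diamonds: C(48,5) + C(39,5) − C(36,5) = 1712304 + 575757 − 376992 = 1911069.
So draws with at least one of each: 2598960 − 1911069 = 687891, probability 687891/2598960 = 229297/866320.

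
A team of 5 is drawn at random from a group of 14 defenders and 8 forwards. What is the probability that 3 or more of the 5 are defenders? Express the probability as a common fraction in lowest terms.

There are C(22,5) = 26334 ways to choose the 5.
Favorable selections (3 or more defenders): C(14,3)·C(8,2) + C(14,4)·C(8,1) + C(14,5)·C(8,0) = 10192 + 8008 + 2002 = 20202.
Probability = 20202/26334 = 481/627.

481/627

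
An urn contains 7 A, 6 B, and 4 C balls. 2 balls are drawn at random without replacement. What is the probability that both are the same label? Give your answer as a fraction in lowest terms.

21/68

There are C(17,2) = 136 ways to draw 2 balls.
All same label: C(7,2) + C(6,2) + C(4,2) = 21 + 15 + 6 = 42.
Probability = 42/136 = 21/68.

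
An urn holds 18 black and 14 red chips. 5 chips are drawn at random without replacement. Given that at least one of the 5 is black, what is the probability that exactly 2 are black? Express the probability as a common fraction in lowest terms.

Work in counts. Selections with at least one black: C(32,5) − C(14,5) = 201376 − 2002 = 199374.
Of those, selections where exactly 2 are black: C(18,2)·C(14,3) = 153·364 = 55692.
Conditional probability = 55692/199374 = 1326/4747.

1326/4747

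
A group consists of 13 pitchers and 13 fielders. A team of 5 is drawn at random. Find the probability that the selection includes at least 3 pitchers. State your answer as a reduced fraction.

Total selections: C(26,5) = 65780.
Favorable selections (at least 3 pitchers): C(13,3)·C(13,2) + C(13,4)·C(13,1) + C(13,5)·C(13,0) = 22308 + 9295 + 1287 = 32890.
Probability = 32890/65780 = 1/2.

1/2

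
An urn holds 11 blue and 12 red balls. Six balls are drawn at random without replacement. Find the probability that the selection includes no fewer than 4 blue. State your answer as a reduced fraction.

Total selections: C(23,6) = 100947.
Favorable selections (no fewer than 4 blue): C(11,4)·C(12,2) + C(11,5)·C(12,1) + C(11,6)·C(12,0) = 21780 + 5544 + 462 = 27786.
Probability = 27786/100947 = 842/3059.

842/3059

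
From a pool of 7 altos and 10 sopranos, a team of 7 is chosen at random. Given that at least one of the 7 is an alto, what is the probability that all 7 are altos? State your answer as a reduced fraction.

Work in counts. Selections with at least one alto: C(17,7) − C(10,7) = 19448 − 120 = 19328.
Of those, selections where all 7 are altos: C(7,7) = 1.
Conditional probability = 1/19328.

1/19328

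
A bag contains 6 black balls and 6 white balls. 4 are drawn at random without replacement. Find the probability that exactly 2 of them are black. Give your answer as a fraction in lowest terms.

The sample space is all 4-subsets of the 12: C(12,4) = 495.
Selections with exactly 2 black: choose 2 of the 6 black and 2 of the 6 white, C(6,2)·C(6,2) = 15·15 = 225.
Probability = 225/495 = 5/11.

5/11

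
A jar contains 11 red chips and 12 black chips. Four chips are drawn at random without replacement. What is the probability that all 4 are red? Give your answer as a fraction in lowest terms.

There are C(23,4) = 8855 possible selections.
Selections with all red: C(11,4) = 330.
Probability = 330/8855 = 6/161.

6/161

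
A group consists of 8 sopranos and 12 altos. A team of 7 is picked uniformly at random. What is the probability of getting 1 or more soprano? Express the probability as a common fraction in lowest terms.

3197/3230

Total selections: C(20,7) = 77520.
The complement is all 7 are altos: C(12,7) = 792.
Probability = 1 − 792/77520 = 76728/77520 = 3197/3230.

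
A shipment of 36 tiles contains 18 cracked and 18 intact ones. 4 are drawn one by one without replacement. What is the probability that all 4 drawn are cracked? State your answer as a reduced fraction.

Multiply the conditional probabilities at each draw: 18/36 · 17/35 · 16/34 · 15/33 = 73440/1413720 = 4/77.

4/77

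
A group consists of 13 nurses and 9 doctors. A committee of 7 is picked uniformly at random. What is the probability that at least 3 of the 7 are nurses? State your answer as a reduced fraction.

1209/1292

There are C(22,7) = 170544 ways to choose the 7.
Count the complement (fewer than 3 nurses): C(13,0)·C(9,7) + C(13,1)·C(9,6) + C(13,2)·C(9,5) = 36 + 1092 + 9828 = 10956.
Probability = 1 − 10956/170544 = 159588/170544 = 1209/1292.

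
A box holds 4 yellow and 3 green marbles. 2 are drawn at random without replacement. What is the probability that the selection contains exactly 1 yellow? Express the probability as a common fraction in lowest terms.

There are C(7,2) = 21 ways to choose 2 from 7.
Selections with exactly 1 yellow: choose 1 of the 4 yellow and 1 of the 3 green, C(4,1)·C(3,1) = 4·3 = 12.
Probability = 12/21 = 4/7.

4/7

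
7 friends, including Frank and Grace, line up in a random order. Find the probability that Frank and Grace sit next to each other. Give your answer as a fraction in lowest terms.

There are 7! = 5040 arrangements.
Treat Frank and Grace as a block: 6! arrangements of the blocks × 2 orders within the block = 2·720 = 1440.
Probability = 1440/5040 = 2/7.

2/7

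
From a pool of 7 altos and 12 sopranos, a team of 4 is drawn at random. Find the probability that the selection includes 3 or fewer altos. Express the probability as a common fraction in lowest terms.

There are C(19,4) = 3876 ways to choose the 4.
Favorable selections (3 or fewer altos): C(7,0)·C(12,4) + C(7,1)·C(12,3) + C(7,2)·C(12,2) + C(7,3)·C(12,1) = 495 + 1540 + 1386 + 420 = 3841.
Probability = 3841/3876.

3841/3876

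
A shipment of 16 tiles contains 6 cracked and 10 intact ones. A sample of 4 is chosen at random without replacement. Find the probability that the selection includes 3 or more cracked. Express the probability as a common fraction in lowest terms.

43/364

Total selections: C(16,4) = 1820.
Favorable selections (3 or more cracked): C(6,3)·C(10,1) + C(6,4)·C(10,0) = 200 + 15 = 215.
Probability = 215/1820 = 43/364.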